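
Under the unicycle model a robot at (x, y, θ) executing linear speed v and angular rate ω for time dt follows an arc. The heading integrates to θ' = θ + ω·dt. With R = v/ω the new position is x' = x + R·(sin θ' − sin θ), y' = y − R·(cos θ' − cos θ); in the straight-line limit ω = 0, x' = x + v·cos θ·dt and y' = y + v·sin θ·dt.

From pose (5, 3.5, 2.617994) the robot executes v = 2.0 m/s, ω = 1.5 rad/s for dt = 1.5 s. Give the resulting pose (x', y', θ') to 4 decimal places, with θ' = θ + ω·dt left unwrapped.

θ' = 2.6180 + 1.5·1.5 = 4.8680
R = v/ω = 2.0/1.5 = 1.3333
x' = 5 + 1.3333·(sin 4.8680 − sin 2.6180) = 3.0161
y' = 3.5 − 1.3333·(cos 4.8680 − cos 2.6180) = 2.1387

(3.0161, 2.1387, 4.8680)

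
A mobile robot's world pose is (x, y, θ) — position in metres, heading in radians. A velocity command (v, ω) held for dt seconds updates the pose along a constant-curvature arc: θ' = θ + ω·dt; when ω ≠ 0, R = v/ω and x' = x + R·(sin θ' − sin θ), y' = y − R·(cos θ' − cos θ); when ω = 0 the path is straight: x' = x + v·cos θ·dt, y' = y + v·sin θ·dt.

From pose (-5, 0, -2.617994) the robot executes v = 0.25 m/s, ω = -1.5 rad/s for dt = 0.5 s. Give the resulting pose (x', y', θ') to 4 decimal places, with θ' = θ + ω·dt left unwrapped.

(-5.1207, -0.0181, -3.3680)

θ' = -2.6180 + -1.5·0.5 = -3.3680
R = v/ω = 0.25/-1.5 = -0.1667
x' = -5 + -0.1667·(sin -3.3680 − sin -2.6180) = -5.1207
y' = 0 − -0.1667·(cos -3.3680 − cos -2.6180) = -0.0181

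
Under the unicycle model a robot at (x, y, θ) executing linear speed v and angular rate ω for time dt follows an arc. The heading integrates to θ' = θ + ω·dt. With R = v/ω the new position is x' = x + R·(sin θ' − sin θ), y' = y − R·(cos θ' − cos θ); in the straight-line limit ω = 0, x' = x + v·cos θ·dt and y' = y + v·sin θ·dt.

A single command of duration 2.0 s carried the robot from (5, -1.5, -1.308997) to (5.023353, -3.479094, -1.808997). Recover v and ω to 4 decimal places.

Δθ = -1.808997 − -1.308997 = -0.500000
ω = Δθ/dt = -0.500000/2.0 = -0.2500
R = −Δy/(cos θ' − cos θ) = -4.0000
v = R·ω = -4.0000·-0.2500 = 1.0000

v = 1.0000, ω = -0.2500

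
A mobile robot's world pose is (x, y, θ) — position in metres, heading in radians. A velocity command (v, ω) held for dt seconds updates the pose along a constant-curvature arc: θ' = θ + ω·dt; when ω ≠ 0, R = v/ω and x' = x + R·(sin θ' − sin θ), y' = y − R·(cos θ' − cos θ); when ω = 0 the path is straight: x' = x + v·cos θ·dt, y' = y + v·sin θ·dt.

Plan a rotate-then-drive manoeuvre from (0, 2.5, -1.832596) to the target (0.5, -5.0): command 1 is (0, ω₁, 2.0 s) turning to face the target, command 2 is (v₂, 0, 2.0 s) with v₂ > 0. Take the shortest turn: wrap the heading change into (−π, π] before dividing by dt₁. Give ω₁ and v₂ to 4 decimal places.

heading to target = atan2(-5−2.5, 0.5−0) = -1.5042
Δθ = wrap(-1.5042 − -1.8326) = 0.3284; ω₁ = Δθ/dt₁ = 0.1642
distance = √((0.5−0)² + (-5−2.5)²) = 7.5166; v₂ = distance/dt₂ = 3.7583

ω₁ = 0.1642, v₂ = 3.7583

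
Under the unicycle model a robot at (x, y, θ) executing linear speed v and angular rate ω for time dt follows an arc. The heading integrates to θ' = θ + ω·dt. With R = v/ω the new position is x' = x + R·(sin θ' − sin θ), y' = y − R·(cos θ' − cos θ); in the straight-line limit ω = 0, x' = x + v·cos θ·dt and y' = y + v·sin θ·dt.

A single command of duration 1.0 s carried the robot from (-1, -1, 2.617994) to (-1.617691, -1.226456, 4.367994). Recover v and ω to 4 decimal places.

v = 0.7500, ω = 1.7500

Δθ = 4.367994 − 2.617994 = 1.750000
ω = Δθ/dt = 1.750000/1.0 = 1.7500
R = Δx/(sin θ' − sin θ) = 0.4286
v = R·ω = 0.4286·1.7500 = 0.7500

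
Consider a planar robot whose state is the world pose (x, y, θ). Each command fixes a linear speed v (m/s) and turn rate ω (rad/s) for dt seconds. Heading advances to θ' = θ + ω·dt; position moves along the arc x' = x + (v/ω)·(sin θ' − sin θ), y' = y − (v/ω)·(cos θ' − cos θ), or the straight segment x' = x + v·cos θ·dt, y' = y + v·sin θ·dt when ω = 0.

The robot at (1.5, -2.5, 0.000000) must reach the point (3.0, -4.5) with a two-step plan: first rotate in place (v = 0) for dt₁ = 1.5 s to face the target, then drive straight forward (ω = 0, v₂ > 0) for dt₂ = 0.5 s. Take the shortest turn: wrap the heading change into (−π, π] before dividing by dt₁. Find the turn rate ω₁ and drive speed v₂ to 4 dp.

ω₁ = -0.6182, v₂ = 5.0000

heading to target = atan2(-4.5−-2.5, 3−1.5) = -0.9273
Δθ = wrap(-0.9273 − 0.0000) = -0.9273; ω₁ = Δθ/dt₁ = -0.6182
distance = √((3−1.5)² + (-4.5−-2.5)²) = 2.5000; v₂ = distance/dt₂ = 5.0000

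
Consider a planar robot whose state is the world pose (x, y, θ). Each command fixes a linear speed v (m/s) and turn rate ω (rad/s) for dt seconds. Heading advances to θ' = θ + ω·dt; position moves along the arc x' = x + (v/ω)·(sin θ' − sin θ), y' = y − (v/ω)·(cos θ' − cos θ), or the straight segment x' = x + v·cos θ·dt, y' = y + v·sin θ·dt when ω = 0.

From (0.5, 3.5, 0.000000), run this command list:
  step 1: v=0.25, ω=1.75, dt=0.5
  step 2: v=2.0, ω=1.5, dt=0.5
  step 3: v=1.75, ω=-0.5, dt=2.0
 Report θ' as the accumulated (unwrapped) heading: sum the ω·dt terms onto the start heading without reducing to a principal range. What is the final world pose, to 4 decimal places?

(2.3647, 7.5062, 0.6250)

step 1: θ'=0.8750 (R=0.1429) → pose (0.6096, 3.5513, 0.8750)
step 2: θ'=1.6250 (R=1.3333) → pose (0.9176, 4.4782, 1.6250)
step 3: θ'=0.6250 (R=-3.5000) → pose (2.3647, 7.5062, 0.6250)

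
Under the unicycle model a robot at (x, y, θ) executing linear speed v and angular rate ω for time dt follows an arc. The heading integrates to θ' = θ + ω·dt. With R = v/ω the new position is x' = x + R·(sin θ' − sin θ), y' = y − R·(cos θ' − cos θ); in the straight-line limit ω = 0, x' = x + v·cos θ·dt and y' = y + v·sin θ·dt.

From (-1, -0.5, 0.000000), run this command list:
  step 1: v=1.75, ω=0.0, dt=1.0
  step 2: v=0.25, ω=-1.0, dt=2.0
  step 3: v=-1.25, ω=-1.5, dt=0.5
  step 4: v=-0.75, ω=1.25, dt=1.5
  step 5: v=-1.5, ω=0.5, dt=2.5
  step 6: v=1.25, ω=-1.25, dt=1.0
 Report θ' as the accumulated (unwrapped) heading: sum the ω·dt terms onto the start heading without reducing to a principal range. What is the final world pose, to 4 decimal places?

(-0.6191, 1.0876, -0.8750)

step 1: θ'=0.0000 (straight) → pose (0.7500, -0.5000, 0.0000)
step 2: θ'=-2.0000 (R=-0.2500) → pose (0.9773, -0.8540, -2.0000)
step 3: θ'=-2.7500 (R=0.8333) → pose (1.4170, -0.4306, -2.7500)
step 4: θ'=-0.8750 (R=-0.6000) → pose (1.6486, 0.5086, -0.8750)
step 5: θ'=0.3750 (R=-3.0000) → pose (-1.7529, 1.3771, 0.3750)
step 6: θ'=-0.8750 (R=-1.0000) → pose (-0.6191, 1.0876, -0.8750)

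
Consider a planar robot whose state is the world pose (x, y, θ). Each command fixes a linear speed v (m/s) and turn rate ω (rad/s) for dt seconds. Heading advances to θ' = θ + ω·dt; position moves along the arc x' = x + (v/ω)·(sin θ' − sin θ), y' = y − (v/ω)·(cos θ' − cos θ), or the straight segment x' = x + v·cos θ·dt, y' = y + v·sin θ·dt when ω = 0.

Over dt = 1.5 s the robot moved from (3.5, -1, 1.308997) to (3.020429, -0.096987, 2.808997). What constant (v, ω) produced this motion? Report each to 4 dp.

Δθ = 2.808997 − 1.308997 = 1.500000
ω = Δθ/dt = 1.500000/1.5 = 1.0000
R = −Δy/(cos θ' − cos θ) = 0.7500
v = R·ω = 0.7500·1.0000 = 0.7500

v = 0.7500, ω = 1.0000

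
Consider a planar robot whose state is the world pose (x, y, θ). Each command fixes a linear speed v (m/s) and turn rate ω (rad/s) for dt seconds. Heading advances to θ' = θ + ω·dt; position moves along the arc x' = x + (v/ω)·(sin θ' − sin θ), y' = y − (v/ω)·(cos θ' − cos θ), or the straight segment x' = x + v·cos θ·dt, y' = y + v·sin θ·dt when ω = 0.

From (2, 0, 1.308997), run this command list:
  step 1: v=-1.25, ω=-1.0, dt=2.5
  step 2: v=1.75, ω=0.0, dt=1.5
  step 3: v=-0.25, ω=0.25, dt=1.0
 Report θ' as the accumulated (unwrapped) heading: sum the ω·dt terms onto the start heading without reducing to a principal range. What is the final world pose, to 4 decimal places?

step 1: θ'=-1.1910 (R=1.2500) → pose (-0.3683, -0.1399, -1.1910)
step 2: θ'=-1.1910 (straight) → pose (0.6048, -2.5778, -1.1910)
step 3: θ'=-0.9410 (R=-1.0000) → pose (0.4842, -2.3596, -0.9410)

(0.4842, -2.3596, -0.9410)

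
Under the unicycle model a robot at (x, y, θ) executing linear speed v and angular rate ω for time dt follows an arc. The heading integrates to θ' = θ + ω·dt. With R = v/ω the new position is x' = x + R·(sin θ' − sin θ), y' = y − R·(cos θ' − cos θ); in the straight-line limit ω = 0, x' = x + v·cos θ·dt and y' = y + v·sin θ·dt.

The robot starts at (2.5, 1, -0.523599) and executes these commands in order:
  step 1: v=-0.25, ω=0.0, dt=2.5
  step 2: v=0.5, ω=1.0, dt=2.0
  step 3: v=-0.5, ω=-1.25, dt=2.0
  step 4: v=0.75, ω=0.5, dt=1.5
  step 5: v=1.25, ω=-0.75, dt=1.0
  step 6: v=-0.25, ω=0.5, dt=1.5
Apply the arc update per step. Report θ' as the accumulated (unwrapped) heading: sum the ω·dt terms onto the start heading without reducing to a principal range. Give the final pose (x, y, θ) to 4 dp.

(3.5235, 0.3479, -0.2736)

step 1: θ'=-0.5236 (straight) → pose (1.9587, 1.3125, -0.5236)
step 2: θ'=1.4764 (R=0.5000) → pose (2.7065, 1.6984, 1.4764)
step 3: θ'=-1.0236 (R=0.4000) → pose (1.9667, 1.5280, -1.0236)
step 4: θ'=-0.2736 (R=1.5000) → pose (2.8424, 0.8642, -0.2736)
step 5: θ'=-1.0236 (R=-1.6667) → pose (3.8154, 0.1267, -1.0236)
step 6: θ'=-0.2736 (R=-0.5000) → pose (3.5235, 0.3479, -0.2736)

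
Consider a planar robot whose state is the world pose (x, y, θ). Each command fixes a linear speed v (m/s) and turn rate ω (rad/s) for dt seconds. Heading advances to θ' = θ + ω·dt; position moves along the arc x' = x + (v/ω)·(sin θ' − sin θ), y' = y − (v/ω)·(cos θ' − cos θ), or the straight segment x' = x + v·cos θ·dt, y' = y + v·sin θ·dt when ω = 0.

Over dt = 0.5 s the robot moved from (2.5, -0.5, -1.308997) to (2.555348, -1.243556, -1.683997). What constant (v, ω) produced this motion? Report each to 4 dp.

v = 1.5000, ω = -0.7500

Δθ = -1.683997 − -1.308997 = -0.375000
ω = Δθ/dt = -0.375000/0.5 = -0.7500
R = −Δy/(cos θ' − cos θ) = -2.0000
v = R·ω = -2.0000·-0.7500 = 1.5000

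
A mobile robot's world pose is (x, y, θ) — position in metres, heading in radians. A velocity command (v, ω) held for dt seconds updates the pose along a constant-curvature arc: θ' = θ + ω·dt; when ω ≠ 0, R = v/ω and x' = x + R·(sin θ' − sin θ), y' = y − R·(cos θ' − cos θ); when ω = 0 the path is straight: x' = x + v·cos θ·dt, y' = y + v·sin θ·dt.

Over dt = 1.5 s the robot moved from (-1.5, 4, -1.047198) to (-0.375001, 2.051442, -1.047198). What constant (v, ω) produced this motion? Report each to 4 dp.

Δθ = -1.047198 − -1.047198 = 0.000000
ω = Δθ/dt = 0.000000/1.5 = 0.0000
ω = 0 → v = (Δx·cos θ + Δy·sin θ)/dt = 1.5000

v = 1.5000, ω = 0.0000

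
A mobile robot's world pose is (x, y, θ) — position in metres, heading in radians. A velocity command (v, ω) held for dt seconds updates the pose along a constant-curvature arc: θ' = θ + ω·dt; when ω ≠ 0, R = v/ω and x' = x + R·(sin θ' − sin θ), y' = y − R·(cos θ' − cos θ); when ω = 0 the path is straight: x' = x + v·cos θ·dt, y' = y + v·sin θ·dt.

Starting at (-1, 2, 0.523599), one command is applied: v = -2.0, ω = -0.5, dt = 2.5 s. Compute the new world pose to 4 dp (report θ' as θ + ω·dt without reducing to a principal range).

(-5.6567, 2.4738, -0.7264)

θ' = 0.5236 + -0.5·2.5 = -0.7264
R = v/ω = -2.0/-0.5 = 4.0000
x' = -1 + 4.0000·(sin -0.7264 − sin 0.5236) = -5.6567
y' = 2 − 4.0000·(cos -0.7264 − cos 0.5236) = 2.4738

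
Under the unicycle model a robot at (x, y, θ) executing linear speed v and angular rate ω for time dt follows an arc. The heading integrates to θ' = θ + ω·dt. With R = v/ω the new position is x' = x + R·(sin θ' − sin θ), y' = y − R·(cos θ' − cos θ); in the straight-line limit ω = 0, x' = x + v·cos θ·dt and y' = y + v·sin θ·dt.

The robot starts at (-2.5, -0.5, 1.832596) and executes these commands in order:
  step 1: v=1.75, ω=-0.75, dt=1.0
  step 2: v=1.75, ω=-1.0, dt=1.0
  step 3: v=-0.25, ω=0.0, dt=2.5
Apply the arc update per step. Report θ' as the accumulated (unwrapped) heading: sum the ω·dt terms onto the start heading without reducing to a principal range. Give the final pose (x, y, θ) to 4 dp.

step 1: θ'=1.0826 (R=-2.3333) → pose (-2.3069, 1.1983, 1.0826)
step 2: θ'=0.0826 (R=-1.7500) → pose (-0.9057, 2.1216, 0.0826)
step 3: θ'=0.0826 (straight) → pose (-1.5286, 2.0700, 0.0826)

(-1.5286, 2.0700, 0.0826)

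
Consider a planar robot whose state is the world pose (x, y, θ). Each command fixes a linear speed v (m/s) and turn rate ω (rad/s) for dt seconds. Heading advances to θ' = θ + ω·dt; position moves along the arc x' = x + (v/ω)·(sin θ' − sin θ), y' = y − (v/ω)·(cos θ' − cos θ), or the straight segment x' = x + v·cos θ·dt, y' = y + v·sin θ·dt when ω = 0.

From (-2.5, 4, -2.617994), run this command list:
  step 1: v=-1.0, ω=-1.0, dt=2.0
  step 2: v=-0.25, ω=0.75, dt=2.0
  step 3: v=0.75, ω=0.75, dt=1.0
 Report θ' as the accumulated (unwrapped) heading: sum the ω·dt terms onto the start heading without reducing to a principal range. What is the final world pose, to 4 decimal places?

(-1.3399, 2.6421, -2.3680)

step 1: θ'=-4.6180 (R=1.0000) → pose (-1.0045, 3.2282, -4.6180)
step 2: θ'=-3.1180 (R=-0.3333) → pose (-0.6647, 2.9264, -3.1180)
step 3: θ'=-2.3680 (R=1.0000) → pose (-1.3399, 2.6421, -2.3680)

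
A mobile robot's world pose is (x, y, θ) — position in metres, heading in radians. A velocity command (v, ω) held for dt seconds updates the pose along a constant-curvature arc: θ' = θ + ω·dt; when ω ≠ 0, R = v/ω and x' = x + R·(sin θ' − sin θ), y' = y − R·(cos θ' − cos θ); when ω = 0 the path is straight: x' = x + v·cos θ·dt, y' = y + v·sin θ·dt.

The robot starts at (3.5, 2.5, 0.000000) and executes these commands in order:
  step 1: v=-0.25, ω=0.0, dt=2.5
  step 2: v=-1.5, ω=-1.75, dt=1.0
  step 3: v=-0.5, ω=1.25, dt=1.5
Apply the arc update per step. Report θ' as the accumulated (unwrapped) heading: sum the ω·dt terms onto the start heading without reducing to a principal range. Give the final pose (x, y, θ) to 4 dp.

(1.5881, 3.9781, 0.1250)

step 1: θ'=0.0000 (straight) → pose (2.8750, 2.5000, 0.0000)
step 2: θ'=-1.7500 (R=0.8571) → pose (2.0316, 3.5099, -1.7500)
step 3: θ'=0.1250 (R=-0.4000) → pose (1.5881, 3.9781, 0.1250)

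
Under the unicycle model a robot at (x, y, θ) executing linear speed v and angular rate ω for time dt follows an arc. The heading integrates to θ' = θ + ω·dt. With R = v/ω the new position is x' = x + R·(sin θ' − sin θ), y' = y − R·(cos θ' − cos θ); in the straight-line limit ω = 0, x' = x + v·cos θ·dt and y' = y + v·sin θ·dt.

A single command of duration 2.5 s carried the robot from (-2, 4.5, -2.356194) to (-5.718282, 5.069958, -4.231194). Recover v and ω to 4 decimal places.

v = 1.7500, ω = -0.7500

Δθ = -4.231194 − -2.356194 = -1.875000
ω = Δθ/dt = -1.875000/2.5 = -0.7500
R = Δx/(sin θ' − sin θ) = -2.3333
v = R·ω = -2.3333·-0.7500 = 1.7500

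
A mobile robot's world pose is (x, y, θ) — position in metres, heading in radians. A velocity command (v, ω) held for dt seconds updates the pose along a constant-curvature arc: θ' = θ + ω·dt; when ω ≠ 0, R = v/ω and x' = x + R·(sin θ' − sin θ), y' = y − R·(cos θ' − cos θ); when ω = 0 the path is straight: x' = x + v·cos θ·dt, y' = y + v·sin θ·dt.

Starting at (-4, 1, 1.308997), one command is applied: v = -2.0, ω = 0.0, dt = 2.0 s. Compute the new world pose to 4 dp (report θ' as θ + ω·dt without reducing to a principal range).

(-5.0353, -2.8637, 1.3090)

θ' = 1.3090 + 0.0·2.0 = 1.3090
ω = 0 → straight: x' = -4 + -2.0·cos(1.3090)·2.0 = -5.0353
y' = 1 + -2.0·sin(1.3090)·2.0 = -2.8637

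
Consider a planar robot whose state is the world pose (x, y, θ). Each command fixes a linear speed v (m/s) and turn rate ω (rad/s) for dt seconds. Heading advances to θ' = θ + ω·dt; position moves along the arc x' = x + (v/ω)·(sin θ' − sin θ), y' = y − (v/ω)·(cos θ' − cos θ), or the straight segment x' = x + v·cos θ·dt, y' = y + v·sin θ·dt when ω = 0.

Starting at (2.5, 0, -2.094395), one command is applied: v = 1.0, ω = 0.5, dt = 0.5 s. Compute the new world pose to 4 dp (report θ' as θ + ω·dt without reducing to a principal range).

(2.3064, -0.4596, -1.8444)

θ' = -2.0944 + 0.5·0.5 = -1.8444
R = v/ω = 1.0/0.5 = 2.0000
x' = 2.5 + 2.0000·(sin -1.8444 − sin -2.0944) = 2.3064
y' = 0 − 2.0000·(cos -1.8444 − cos -2.0944) = -0.4596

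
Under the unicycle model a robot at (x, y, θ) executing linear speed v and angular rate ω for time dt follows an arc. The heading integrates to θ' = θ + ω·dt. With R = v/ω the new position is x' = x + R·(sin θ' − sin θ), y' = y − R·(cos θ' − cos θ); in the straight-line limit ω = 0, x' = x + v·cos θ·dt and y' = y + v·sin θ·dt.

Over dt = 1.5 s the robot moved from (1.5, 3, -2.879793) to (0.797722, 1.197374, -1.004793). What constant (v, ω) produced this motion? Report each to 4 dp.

v = 1.5000, ω = 1.2500

Δθ = -1.004793 − -2.879793 = 1.875000
ω = Δθ/dt = 1.875000/1.5 = 1.2500
R = −Δy/(cos θ' − cos θ) = 1.2000
v = R·ω = 1.2000·1.2500 = 1.5000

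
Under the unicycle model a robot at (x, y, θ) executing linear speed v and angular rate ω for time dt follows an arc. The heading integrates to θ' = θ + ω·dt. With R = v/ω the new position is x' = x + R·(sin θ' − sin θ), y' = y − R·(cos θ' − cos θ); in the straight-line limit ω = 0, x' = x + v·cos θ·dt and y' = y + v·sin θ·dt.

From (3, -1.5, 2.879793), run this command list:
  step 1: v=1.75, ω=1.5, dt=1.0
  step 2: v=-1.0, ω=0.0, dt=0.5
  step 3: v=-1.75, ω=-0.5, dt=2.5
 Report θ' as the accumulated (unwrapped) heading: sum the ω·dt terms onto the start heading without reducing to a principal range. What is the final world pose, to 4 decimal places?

(5.1081, 0.5836, 3.1298)

step 1: θ'=4.3798 (R=1.1667) → pose (1.5953, -2.2460, 4.3798)
step 2: θ'=4.3798 (straight) → pose (1.7586, -1.7734, 4.3798)
step 3: θ'=3.1298 (R=3.5000) → pose (5.1081, 0.5836, 3.1298)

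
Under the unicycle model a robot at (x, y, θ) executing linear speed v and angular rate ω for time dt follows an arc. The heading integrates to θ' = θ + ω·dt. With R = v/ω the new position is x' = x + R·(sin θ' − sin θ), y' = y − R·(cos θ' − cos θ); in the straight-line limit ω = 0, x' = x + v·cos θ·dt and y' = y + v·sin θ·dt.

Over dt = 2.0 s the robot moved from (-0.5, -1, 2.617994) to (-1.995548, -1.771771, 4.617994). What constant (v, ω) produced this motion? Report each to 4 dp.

Δθ = 4.617994 − 2.617994 = 2.000000
ω = Δθ/dt = 2.000000/2.0 = 1.0000
R = Δx/(sin θ' − sin θ) = 1.0000
v = R·ω = 1.0000·1.0000 = 1.0000

v = 1.0000, ω = 1.0000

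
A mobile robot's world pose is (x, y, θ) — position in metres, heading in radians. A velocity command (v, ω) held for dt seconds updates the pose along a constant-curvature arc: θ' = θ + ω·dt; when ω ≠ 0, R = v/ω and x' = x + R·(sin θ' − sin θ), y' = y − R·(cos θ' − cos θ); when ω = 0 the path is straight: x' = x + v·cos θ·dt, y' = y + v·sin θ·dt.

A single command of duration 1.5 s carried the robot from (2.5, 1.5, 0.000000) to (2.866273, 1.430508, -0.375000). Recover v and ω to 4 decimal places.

v = 0.2500, ω = -0.2500

Δθ = -0.375000 − 0.000000 = -0.375000
ω = Δθ/dt = -0.375000/1.5 = -0.2500
R = Δx/(sin θ' − sin θ) = -1.0000
v = R·ω = -1.0000·-0.2500 = 0.2500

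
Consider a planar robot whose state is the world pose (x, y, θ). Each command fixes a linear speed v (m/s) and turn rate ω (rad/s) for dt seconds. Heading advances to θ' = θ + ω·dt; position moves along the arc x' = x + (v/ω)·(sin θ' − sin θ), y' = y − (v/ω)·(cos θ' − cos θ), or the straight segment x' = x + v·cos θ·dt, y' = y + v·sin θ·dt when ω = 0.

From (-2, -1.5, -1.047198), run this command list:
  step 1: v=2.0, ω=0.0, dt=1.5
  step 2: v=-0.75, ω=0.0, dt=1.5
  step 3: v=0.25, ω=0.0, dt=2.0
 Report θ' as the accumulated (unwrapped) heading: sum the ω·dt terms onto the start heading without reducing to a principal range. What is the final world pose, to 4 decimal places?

(-0.8125, -3.5568, -1.0472)

step 1: θ'=-1.0472 (straight) → pose (-0.5000, -4.0981, -1.0472)
step 2: θ'=-1.0472 (straight) → pose (-1.0625, -3.1238, -1.0472)
step 3: θ'=-1.0472 (straight) → pose (-0.8125, -3.5568, -1.0472)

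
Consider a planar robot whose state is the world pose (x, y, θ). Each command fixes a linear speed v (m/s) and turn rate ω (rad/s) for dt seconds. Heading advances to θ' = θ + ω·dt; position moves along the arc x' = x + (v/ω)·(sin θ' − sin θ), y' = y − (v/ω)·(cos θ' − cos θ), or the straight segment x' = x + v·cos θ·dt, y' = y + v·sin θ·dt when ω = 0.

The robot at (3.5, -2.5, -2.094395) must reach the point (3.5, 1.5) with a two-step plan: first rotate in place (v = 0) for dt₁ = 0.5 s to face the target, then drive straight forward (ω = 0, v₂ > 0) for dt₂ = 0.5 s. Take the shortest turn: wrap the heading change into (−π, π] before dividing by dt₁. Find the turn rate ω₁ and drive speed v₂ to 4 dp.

heading to target = atan2(1.5−-2.5, 3.5−3.5) = 1.5708
Δθ = wrap(1.5708 − -2.0944) = -2.6180; ω₁ = Δθ/dt₁ = -5.2360
distance = √((3.5−3.5)² + (1.5−-2.5)²) = 4.0000; v₂ = distance/dt₂ = 8.0000

ω₁ = -5.2360, v₂ = 8.0000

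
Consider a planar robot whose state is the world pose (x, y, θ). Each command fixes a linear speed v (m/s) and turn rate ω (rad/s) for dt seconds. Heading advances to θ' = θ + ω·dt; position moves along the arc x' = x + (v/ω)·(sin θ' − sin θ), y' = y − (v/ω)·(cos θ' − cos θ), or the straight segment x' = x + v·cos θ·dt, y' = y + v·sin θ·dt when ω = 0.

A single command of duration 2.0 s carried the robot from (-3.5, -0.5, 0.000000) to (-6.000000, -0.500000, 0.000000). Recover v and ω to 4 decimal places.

Δθ = 0.000000 − 0.000000 = 0.000000
ω = Δθ/dt = 0.000000/2.0 = 0.0000
ω = 0 → v = (Δx·cos θ + Δy·sin θ)/dt = -1.2500

v = -1.2500, ω = 0.0000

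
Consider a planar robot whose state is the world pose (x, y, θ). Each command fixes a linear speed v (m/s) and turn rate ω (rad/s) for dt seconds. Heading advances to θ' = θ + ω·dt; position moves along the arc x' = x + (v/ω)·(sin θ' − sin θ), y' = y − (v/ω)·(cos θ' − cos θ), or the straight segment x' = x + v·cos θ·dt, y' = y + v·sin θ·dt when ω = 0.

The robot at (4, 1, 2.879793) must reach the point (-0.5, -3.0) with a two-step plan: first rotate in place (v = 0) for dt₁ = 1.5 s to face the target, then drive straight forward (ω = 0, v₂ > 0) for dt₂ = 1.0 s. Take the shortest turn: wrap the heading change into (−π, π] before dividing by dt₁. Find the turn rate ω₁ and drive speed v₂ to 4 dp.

ω₁ = 0.6590, v₂ = 6.0208

heading to target = atan2(-3−1, -0.5−4) = -2.4150
Δθ = wrap(-2.4150 − 2.8798) = 0.9884; ω₁ = Δθ/dt₁ = 0.6590
distance = √((-0.5−4)² + (-3−1)²) = 6.0208; v₂ = distance/dt₂ = 6.0208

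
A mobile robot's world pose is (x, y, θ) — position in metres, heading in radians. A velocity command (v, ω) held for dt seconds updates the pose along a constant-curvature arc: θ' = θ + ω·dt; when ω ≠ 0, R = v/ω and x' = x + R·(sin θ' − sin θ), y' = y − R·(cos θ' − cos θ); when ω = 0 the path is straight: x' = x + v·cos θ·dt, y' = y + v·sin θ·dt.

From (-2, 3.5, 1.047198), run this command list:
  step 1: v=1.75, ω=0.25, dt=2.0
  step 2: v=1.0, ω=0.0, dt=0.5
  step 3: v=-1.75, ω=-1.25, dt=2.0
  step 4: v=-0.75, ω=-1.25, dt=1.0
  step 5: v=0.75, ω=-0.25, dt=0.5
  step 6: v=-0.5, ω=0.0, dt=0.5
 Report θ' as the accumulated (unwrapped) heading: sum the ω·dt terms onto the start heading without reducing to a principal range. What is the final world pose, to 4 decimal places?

(-3.6562, 7.1524, -2.3278)

step 1: θ'=1.5472 (R=7.0000) → pose (-1.0641, 6.8348, 1.5472)
step 2: θ'=1.5472 (straight) → pose (-1.0523, 7.3347, 1.5472)
step 3: θ'=-0.9528 (R=1.4000) → pose (-3.5930, 6.5566, -0.9528)
step 4: θ'=-2.2028 (R=0.6000) → pose (-3.5881, 7.2587, -2.2028)
step 5: θ'=-2.3278 (R=-3.0000) → pose (-3.8279, 6.9707, -2.3278)
step 6: θ'=-2.3278 (straight) → pose (-3.6562, 7.1524, -2.3278)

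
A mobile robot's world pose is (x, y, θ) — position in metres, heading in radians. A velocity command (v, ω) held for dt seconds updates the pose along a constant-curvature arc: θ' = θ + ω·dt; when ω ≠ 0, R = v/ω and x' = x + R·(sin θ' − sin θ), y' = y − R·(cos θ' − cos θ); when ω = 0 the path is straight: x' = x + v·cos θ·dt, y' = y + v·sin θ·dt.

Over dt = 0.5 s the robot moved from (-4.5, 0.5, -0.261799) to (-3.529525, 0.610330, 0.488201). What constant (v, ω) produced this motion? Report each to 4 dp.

v = 2.0000, ω = 1.5000

Δθ = 0.488201 − -0.261799 = 0.750000
ω = Δθ/dt = 0.750000/0.5 = 1.5000
R = Δx/(sin θ' − sin θ) = 1.3333
v = R·ω = 1.3333·1.5000 = 2.0000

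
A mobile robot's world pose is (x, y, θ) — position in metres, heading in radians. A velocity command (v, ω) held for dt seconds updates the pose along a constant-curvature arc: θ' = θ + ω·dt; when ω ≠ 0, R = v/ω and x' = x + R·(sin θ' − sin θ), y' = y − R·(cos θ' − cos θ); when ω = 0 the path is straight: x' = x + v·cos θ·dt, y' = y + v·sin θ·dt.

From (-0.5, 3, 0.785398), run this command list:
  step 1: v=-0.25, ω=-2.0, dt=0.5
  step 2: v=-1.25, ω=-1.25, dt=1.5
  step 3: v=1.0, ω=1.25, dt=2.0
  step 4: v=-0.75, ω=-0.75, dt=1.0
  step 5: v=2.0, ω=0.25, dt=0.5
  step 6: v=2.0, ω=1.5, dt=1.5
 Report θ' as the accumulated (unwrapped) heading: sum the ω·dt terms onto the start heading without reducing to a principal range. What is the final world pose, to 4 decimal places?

(1.4485, 4.9098, 2.0354)

step 1: θ'=-0.2146 (R=0.1250) → pose (-0.6150, 2.9663, -0.2146)
step 2: θ'=-2.0896 (R=1.0000) → pose (-1.2705, 4.4392, -2.0896)
step 3: θ'=0.4104 (R=0.8000) → pose (-0.2566, 3.3089, 0.4104)
step 4: θ'=-0.3396 (R=1.0000) → pose (-0.9886, 3.2830, -0.3396)
step 5: θ'=-0.2146 (R=8.0000) → pose (-0.0274, 3.0096, -0.2146)
step 6: θ'=2.0354 (R=1.3333) → pose (1.4485, 4.9098, 2.0354)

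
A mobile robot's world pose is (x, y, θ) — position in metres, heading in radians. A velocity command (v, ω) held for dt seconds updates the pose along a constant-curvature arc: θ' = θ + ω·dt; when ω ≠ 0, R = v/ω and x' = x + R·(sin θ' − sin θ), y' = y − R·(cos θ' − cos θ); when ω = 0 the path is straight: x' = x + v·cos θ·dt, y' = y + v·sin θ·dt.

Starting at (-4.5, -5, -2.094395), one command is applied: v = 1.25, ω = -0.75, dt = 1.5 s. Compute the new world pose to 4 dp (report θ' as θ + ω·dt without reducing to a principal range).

θ' = -2.0944 + -0.75·1.5 = -3.2194
R = v/ω = 1.25/-0.75 = -1.6667
x' = -4.5 + -1.6667·(sin -3.2194 − sin -2.0944) = -6.0729
y' = -5 − -1.6667·(cos -3.2194 − cos -2.0944) = -5.8283

(-6.0729, -5.8283, -3.2194)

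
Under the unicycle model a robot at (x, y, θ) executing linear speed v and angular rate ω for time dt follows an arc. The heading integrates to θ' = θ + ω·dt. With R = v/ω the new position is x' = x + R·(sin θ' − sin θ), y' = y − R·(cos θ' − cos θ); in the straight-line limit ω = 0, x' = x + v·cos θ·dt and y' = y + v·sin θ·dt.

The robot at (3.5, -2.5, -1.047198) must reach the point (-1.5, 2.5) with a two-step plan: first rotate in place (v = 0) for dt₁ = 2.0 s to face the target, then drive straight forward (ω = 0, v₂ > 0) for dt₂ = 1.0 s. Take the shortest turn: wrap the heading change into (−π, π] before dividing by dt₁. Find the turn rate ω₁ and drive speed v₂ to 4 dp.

heading to target = atan2(2.5−-2.5, -1.5−3.5) = 2.3562
Δθ = wrap(2.3562 − -1.0472) = -2.8798; ω₁ = Δθ/dt₁ = -1.4399
distance = √((-1.5−3.5)² + (2.5−-2.5)²) = 7.0711; v₂ = distance/dt₂ = 7.0711

ω₁ = -1.4399, v₂ = 7.0711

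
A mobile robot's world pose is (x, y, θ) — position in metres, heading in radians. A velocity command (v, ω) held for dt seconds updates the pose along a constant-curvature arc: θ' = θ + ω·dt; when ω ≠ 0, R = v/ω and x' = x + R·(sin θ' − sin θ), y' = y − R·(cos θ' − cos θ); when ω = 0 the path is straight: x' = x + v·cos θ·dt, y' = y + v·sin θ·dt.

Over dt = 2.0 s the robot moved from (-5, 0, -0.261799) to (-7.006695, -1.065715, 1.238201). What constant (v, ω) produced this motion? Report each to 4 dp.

v = -1.2500, ω = 0.7500

Δθ = 1.238201 − -0.261799 = 1.500000
ω = Δθ/dt = 1.500000/2.0 = 0.7500
R = Δx/(sin θ' − sin θ) = -1.6667
v = R·ω = -1.6667·0.7500 = -1.2500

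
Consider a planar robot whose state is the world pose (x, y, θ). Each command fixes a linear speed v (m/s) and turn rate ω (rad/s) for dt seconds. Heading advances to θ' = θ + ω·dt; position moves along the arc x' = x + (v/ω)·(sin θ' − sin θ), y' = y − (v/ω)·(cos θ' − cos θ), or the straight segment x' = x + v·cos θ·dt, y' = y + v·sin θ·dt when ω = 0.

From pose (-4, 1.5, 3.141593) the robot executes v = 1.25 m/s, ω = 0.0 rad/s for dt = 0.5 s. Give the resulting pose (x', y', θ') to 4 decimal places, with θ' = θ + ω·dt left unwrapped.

θ' = 3.1416 + 0.0·0.5 = 3.1416
ω = 0 → straight: x' = -4 + 1.25·cos(3.1416)·0.5 = -4.6250
y' = 1.5 + 1.25·sin(3.1416)·0.5 = 1.5000

(-4.6250, 1.5000, 3.1416)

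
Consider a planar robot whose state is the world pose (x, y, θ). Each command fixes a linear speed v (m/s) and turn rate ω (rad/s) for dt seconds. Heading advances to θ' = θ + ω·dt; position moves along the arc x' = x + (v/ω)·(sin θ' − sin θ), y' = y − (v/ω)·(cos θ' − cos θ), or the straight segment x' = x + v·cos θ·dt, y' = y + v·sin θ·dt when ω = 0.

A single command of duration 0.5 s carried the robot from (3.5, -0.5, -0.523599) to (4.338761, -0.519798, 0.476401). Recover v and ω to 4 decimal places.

Δθ = 0.476401 − -0.523599 = 1.000000
ω = Δθ/dt = 1.000000/0.5 = 2.0000
R = Δx/(sin θ' − sin θ) = 0.8750
v = R·ω = 0.8750·2.0000 = 1.7500

v = 1.7500, ω = 2.0000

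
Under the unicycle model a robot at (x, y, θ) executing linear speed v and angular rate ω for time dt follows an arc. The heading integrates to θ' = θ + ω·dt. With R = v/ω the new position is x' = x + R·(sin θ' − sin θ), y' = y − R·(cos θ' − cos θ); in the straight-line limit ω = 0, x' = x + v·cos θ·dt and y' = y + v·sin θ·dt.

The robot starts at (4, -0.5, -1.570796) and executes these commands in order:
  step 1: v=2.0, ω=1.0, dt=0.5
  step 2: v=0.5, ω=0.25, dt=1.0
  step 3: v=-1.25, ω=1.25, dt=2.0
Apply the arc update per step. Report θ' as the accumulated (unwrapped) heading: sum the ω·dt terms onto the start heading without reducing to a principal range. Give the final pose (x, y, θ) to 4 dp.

(2.8108, -2.6531, 1.6792)

step 1: θ'=-1.0708 (R=2.0000) → pose (4.2448, -1.4589, -1.0708)
step 2: θ'=-0.8208 (R=2.0000) → pose (4.5366, -1.8633, -0.8208)
step 3: θ'=1.6792 (R=-1.0000) → pose (2.8108, -2.6531, 1.6792)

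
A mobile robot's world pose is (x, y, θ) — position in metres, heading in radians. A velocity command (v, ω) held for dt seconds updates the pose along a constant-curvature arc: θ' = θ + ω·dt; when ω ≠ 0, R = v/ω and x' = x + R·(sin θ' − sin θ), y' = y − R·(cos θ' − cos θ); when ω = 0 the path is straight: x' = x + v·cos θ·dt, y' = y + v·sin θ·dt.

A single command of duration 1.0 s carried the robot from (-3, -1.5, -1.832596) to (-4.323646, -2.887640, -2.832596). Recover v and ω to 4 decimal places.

v = 2.0000, ω = -1.0000

Δθ = -2.832596 − -1.832596 = -1.000000
ω = Δθ/dt = -1.000000/1.0 = -1.0000
R = −Δy/(cos θ' − cos θ) = -2.0000
v = R·ω = -2.0000·-1.0000 = 2.0000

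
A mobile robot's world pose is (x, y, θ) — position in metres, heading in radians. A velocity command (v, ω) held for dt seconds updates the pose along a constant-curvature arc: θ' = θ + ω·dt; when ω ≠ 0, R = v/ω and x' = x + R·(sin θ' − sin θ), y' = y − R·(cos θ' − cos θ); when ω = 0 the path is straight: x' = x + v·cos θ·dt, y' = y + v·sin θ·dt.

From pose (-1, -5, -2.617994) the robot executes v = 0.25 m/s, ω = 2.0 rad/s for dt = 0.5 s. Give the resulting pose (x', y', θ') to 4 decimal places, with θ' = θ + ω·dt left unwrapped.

(-1.0624, -5.1024, -1.6180)

θ' = -2.6180 + 2.0·0.5 = -1.6180
R = v/ω = 0.25/2.0 = 0.1250
x' = -1 + 0.1250·(sin -1.6180 − sin -2.6180) = -1.0624
y' = -5 − 0.1250·(cos -1.6180 − cos -2.6180) = -5.1024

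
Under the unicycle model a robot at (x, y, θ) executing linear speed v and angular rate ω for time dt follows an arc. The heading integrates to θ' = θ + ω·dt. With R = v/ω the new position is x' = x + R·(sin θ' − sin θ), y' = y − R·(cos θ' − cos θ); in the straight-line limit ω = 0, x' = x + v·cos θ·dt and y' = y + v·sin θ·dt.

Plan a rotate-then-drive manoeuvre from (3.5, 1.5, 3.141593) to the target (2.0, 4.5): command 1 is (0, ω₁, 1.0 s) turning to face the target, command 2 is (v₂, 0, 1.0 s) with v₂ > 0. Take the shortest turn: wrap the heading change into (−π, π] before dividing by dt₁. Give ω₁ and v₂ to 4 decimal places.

heading to target = atan2(4.5−1.5, 2−3.5) = 2.0344
Δθ = wrap(2.0344 − 3.1416) = -1.1071; ω₁ = Δθ/dt₁ = -1.1071
distance = √((2−3.5)² + (4.5−1.5)²) = 3.3541; v₂ = distance/dt₂ = 3.3541

ω₁ = -1.1071, v₂ = 3.3541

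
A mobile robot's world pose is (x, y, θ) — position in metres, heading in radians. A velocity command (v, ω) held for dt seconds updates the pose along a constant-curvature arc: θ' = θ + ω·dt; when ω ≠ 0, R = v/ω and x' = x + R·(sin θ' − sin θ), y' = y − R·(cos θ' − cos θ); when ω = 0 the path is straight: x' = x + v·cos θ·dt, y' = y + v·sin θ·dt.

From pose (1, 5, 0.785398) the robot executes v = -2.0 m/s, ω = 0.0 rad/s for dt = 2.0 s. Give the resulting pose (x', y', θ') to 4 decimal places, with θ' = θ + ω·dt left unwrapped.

θ' = 0.7854 + 0.0·2.0 = 0.7854
ω = 0 → straight: x' = 1 + -2.0·cos(0.7854)·2.0 = -1.8284
y' = 5 + -2.0·sin(0.7854)·2.0 = 2.1716

(-1.8284, 2.1716, 0.7854)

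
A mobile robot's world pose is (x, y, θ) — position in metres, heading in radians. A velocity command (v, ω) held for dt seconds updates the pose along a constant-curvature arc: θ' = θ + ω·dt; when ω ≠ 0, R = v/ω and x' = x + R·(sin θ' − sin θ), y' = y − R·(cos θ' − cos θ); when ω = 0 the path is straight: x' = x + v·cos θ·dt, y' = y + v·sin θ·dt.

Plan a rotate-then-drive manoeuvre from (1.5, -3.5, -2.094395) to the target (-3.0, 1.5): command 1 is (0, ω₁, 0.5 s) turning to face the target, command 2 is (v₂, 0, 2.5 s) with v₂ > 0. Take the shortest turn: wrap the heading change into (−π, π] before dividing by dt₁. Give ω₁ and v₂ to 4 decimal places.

ω₁ = -3.7704, v₂ = 2.6907

heading to target = atan2(1.5−-3.5, -3−1.5) = 2.3036
Δθ = wrap(2.3036 − -2.0944) = -1.8852; ω₁ = Δθ/dt₁ = -3.7704
distance = √((-3−1.5)² + (1.5−-3.5)²) = 6.7268; v₂ = distance/dt₂ = 2.6907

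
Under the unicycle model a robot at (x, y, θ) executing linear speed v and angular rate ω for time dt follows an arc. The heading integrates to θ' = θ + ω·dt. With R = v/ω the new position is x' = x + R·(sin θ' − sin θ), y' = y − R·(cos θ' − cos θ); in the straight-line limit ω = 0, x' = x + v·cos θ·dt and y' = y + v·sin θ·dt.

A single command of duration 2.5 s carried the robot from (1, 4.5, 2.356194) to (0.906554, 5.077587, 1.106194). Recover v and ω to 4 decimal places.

v = 0.2500, ω = -0.5000

Δθ = 1.106194 − 2.356194 = -1.250000
ω = Δθ/dt = -1.250000/2.5 = -0.5000
R = −Δy/(cos θ' − cos θ) = -0.5000
v = R·ω = -0.5000·-0.5000 = 0.2500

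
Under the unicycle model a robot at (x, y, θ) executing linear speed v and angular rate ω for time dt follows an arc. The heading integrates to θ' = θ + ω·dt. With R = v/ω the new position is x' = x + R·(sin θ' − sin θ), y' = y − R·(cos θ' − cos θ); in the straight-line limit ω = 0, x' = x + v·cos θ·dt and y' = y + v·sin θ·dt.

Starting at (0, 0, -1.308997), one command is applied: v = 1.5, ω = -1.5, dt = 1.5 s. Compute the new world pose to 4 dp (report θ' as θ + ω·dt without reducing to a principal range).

θ' = -1.3090 + -1.5·1.5 = -3.5590
R = v/ω = 1.5/-1.5 = -1.0000
x' = 0 + -1.0000·(sin -3.5590 − sin -1.3090) = -1.3713
y' = 0 − -1.0000·(cos -3.5590 − cos -1.3090) = -1.1730

(-1.3713, -1.1730, -3.5590)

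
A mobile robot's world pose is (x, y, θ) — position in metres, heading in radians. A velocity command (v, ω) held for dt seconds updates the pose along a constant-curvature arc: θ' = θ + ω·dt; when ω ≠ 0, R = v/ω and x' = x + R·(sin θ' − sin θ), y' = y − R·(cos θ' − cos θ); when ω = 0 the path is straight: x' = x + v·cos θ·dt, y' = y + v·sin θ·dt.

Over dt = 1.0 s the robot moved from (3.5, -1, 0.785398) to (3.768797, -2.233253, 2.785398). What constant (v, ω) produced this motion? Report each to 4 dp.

Δθ = 2.785398 − 0.785398 = 2.000000
ω = Δθ/dt = 2.000000/1.0 = 2.0000
R = −Δy/(cos θ' − cos θ) = -0.7500
v = R·ω = -0.7500·2.0000 = -1.5000

v = -1.5000, ω = 2.0000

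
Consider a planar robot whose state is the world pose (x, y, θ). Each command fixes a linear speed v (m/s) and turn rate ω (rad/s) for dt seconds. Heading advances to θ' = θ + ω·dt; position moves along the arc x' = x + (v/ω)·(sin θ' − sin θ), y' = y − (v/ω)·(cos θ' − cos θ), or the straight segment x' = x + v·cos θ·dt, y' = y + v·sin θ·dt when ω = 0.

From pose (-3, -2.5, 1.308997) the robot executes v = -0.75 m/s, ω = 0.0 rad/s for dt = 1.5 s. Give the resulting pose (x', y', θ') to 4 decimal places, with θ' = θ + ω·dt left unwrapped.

θ' = 1.3090 + 0.0·1.5 = 1.3090
ω = 0 → straight: x' = -3 + -0.75·cos(1.3090)·1.5 = -3.2912
y' = -2.5 + -0.75·sin(1.3090)·1.5 = -3.5867

(-3.2912, -3.5867, 1.3090)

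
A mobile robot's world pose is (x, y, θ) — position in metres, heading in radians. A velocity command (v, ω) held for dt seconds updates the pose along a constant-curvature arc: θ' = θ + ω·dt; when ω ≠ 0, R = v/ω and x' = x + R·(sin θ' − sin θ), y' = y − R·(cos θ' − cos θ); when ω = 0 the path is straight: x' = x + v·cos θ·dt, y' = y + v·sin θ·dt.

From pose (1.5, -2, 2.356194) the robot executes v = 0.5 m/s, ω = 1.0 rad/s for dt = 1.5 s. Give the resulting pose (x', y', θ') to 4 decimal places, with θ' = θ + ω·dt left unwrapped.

(0.8188, -1.9759, 3.8562)

θ' = 2.3562 + 1.0·1.5 = 3.8562
R = v/ω = 0.5/1.0 = 0.5000
x' = 1.5 + 0.5000·(sin 3.8562 − sin 2.3562) = 0.8188
y' = -2 − 0.5000·(cos 3.8562 − cos 2.3562) = -1.9759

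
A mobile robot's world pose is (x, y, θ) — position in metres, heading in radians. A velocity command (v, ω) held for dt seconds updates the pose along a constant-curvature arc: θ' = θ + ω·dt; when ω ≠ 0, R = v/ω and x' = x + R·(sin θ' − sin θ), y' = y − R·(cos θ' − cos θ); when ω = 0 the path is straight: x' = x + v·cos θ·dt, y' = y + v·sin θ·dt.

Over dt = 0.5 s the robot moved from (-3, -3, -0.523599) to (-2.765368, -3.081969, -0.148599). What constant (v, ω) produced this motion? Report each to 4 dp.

v = 0.5000, ω = 0.7500

Δθ = -0.148599 − -0.523599 = 0.375000
ω = Δθ/dt = 0.375000/0.5 = 0.7500
R = Δx/(sin θ' − sin θ) = 0.6667
v = R·ω = 0.6667·0.7500 = 0.5000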